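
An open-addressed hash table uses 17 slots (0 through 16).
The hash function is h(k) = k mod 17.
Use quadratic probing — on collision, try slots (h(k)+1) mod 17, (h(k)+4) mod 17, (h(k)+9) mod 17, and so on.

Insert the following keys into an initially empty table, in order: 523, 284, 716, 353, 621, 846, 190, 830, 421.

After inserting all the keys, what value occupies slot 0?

846

523 hashes to 13; slot 13 is free → place at 13.
284 hashes to 12; slot 12 is free → place at 12.
716 hashes to 2; slot 2 is free → place at 2.
353 hashes to 13; 13 taken → place at 14.
621 hashes to 9; slot 9 is free → place at 9.
846 hashes to 13; 13,14 taken → place at 0.
190 hashes to 3; slot 3 is free → place at 3.
830 hashes to 14; 14 taken → place at 15.
421 hashes to 13; 13,14,0 taken → place at 5.
Table: [846, —, 716, 190, —, 421, —, —, —, 621, —, —, 284, 523, 353, 830, —]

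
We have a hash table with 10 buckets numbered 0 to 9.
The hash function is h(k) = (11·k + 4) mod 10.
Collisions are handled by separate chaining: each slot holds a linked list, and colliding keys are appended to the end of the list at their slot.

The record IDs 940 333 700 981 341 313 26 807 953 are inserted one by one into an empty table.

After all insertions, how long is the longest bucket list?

Insert 940: h=4, bucket 4 empty -> new chain.
Insert 333: h=7, bucket 7 empty -> new chain.
Insert 700: h=4, bucket 4 nonempty -> append to chain.
Insert 981: h=5, bucket 5 empty -> new chain.
Insert 341: h=5, bucket 5 nonempty -> append to chain.
Insert 313: h=7, bucket 7 nonempty -> append to chain.
Insert 26: h=0, bucket 0 empty -> new chain.
Insert 807: h=1, bucket 1 empty -> new chain.
Insert 953: h=7, bucket 7 nonempty -> append to chain.
Final buckets:
0: 26
1: 807
2: .
3: .
4: 940 -> 700
5: 981 -> 341
6: .
7: 333 -> 313 -> 953
8: .
9: .

3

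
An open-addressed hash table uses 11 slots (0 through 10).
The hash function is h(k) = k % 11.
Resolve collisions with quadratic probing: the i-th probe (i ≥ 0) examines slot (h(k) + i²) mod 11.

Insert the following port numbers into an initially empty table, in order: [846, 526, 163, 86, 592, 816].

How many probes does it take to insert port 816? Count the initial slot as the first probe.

846: h=10 → slot 10
526: h=9 → slot 9
163: h=9, probe 9,10,2 → slot 2
86: h=9, probe 9,10,2,7 → slot 7
592: h=9, probe 9,10,2,7,3 → slot 3
816: h=2, probe 2,3,6 → slot 6
Table: [—, —, 163, 592, —, —, 816, 86, —, 526, 846]

3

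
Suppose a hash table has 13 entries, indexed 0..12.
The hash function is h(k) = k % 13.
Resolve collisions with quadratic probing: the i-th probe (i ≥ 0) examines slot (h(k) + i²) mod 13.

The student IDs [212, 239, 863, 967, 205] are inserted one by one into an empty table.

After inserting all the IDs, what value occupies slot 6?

212 hashes to 4; slot 4 is free → place at 4.
239 hashes to 5; slot 5 is free → place at 5.
863 hashes to 5; 5 taken → place at 6.
967 hashes to 5; 5,6 taken → place at 9.
205 hashes to 10; slot 10 is free → place at 10.
Table: [-, -, -, -, 212, 239, 863, -, -, 967, 205, -, -]

863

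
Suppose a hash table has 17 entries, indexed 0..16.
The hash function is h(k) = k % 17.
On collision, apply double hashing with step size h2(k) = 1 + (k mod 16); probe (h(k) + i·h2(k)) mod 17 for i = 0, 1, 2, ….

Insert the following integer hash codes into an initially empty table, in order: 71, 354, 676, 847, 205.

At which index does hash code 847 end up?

Insert 71: h=3, slot 3 empty → index 3.
Insert 354: h=14, slot 14 empty → index 14.
Insert 676: h=13, slot 13 empty → index 13.
Insert 847: h=14, h2=16, slots 14,13 occupied → index 12.
Insert 205: h=1, slot 1 empty → index 1.
Table: [_, 205, _, 71, _, _, _, _, _, _, _, _, 847, 676, 354, _, _]

12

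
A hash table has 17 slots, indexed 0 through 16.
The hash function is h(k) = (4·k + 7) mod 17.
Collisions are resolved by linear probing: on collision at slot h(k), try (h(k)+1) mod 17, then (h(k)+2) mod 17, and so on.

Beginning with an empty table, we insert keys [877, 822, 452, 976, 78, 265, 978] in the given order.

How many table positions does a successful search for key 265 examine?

877: h=13 -> slot 13
822: h=14 -> slot 14
452: h=13, probe 13,14,15 -> slot 15
976: h=1 -> slot 1
78: h=13, probe 13,14,15,16 -> slot 16
265: h=13, probe 13,14,15,16,0 -> slot 0
978: h=9 -> slot 9
Table: [265, 976, —, —, —, —, —, —, —, 978, —, —, —, 877, 822, 452, 78]
Lookup 265: h=13, probe 13,14,15,16,0 → found at 0.

5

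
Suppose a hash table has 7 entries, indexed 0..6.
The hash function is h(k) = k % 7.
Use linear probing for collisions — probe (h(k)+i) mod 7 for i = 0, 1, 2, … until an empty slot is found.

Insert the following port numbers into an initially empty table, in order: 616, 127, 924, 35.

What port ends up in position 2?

924

Insert 616: h=0, slot 0 empty => index 0.
Insert 127: h=1, slot 1 empty => index 1.
Insert 924: h=0, slots 0,1 occupied => index 2.
Insert 35: h=0, slots 0,1,2 occupied => index 3.
Table: [616, 127, 924, 35, ., ., .]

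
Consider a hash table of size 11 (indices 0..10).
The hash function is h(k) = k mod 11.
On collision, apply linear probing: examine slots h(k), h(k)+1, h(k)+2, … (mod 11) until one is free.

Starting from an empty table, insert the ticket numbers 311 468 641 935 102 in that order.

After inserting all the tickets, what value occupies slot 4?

311: h=3 -> slot 3
468: h=6 -> slot 6
641: h=3, probe 3,4 -> slot 4
935: h=0 -> slot 0
102: h=3, probe 3,4,5 -> slot 5
Table: [935, ., ., 311, 641, 102, 468, ., ., ., .]

641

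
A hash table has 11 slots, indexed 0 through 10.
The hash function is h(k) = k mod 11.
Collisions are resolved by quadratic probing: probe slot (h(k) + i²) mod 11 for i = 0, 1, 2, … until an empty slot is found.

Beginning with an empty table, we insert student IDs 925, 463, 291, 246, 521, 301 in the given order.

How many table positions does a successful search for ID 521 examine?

3

925 hashes to 1; slot 1 is free => place at 1.
463 hashes to 1; 1 taken => place at 2.
291 hashes to 5; slot 5 is free => place at 5.
246 hashes to 4; slot 4 is free => place at 4.
521 hashes to 4; 4,5 taken => place at 8.
301 hashes to 4; 4,5,8,2 taken => place at 9.
Table: [∅, 925, 463, ∅, 246, 291, ∅, ∅, 521, 301, ∅]
Lookup 521: h=4, probe 4,5,8 → found at 8.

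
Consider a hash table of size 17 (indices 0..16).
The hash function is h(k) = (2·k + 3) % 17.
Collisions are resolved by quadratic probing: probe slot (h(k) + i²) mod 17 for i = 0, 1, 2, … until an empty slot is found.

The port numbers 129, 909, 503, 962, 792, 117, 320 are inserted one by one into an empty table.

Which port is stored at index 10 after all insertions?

962

Insert 129: h=6, slot 6 empty => index 6.
Insert 909: h=2, slot 2 empty => index 2.
Insert 503: h=6, slot 6 occupied => index 7.
Insert 962: h=6, slots 6,7 occupied => index 10.
Insert 792: h=6, slots 6,7,10 occupied => index 15.
Insert 117: h=16, slot 16 empty => index 16.
Insert 320: h=14, slot 14 empty => index 14.
Table: [—, —, 909, —, —, —, 129, 503, —, —, 962, —, —, —, 320, 792, 117]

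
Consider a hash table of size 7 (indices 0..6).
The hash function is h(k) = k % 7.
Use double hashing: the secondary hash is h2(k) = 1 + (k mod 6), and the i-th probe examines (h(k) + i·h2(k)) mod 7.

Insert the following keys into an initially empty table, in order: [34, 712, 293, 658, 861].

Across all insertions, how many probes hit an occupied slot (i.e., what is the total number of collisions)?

Insert 34: h=6, slot 6 empty => index 6.
Insert 712: h=5, slot 5 empty => index 5.
Insert 293: h=6, h2=6, slots 6,5 occupied => index 4.
Insert 658: h=0, slot 0 empty => index 0.
Insert 861: h=0, h2=4, slots 0,4 occupied => index 1.
Table: [658, 861, -, -, 293, 712, 34]

4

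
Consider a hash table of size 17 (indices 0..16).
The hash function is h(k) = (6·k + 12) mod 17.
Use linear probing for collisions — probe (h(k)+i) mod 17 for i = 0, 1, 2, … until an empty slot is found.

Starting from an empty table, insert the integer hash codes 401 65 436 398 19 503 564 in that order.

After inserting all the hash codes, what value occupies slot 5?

401: h=4 → slot 4
65: h=11 → slot 11
436: h=10 → slot 10
398: h=3 → slot 3
19: h=7 → slot 7
503: h=4, probe 4,5 → slot 5
564: h=13 → slot 13
Table: [_, _, _, 398, 401, 503, _, 19, _, _, 436, 65, _, 564, _, _, _]

503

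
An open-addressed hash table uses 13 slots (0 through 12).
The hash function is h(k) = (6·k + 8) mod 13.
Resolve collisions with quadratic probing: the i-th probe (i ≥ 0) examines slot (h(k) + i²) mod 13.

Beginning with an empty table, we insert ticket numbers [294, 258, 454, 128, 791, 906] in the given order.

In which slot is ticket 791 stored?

Insert 294: h=4, slot 4 empty => index 4.
Insert 258: h=9, slot 9 empty => index 9.
Insert 454: h=2, slot 2 empty => index 2.
Insert 128: h=9, slot 9 occupied => index 10.
Insert 791: h=9, slots 9,10 occupied => index 0.
Insert 906: h=10, slot 10 occupied => index 11.
Table: [791, ∅, 454, ∅, 294, ∅, ∅, ∅, ∅, 258, 128, 906, ∅]

0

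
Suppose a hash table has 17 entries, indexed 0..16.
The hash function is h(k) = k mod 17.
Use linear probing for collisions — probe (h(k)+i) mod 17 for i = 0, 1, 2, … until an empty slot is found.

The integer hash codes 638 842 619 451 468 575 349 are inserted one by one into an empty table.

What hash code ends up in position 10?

842

638: h=9 → slot 9
842: h=9, probe 9,10 → slot 10
619: h=7 → slot 7
451: h=9, probe 9,10,11 → slot 11
468: h=9, probe 9,10,11,12 → slot 12
575: h=14 → slot 14
349: h=9, probe 9,10,11,12,13 → slot 13
Table: [., ., ., ., ., ., ., 619, ., 638, 842, 451, 468, 349, 575, ., .]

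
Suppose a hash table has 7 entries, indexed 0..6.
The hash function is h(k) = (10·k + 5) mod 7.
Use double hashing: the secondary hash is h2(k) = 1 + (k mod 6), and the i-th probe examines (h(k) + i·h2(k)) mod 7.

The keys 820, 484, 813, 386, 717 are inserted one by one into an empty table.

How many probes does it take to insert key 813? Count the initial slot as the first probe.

2

820: h=1 => slot 1
484: h=1, h2=5, probe 1,6 => slot 6
813: h=1, h2=4, probe 1,5 => slot 5
386: h=1, h2=3, probe 1,4 => slot 4
717: h=0 => slot 0
Table: [717, 820, —, —, 386, 813, 484]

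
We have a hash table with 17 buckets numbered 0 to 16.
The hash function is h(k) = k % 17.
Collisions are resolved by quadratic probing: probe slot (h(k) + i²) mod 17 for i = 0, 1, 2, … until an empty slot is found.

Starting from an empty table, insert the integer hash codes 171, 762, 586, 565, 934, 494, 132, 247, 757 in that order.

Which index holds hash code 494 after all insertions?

171: h=1 => slot 1
762: h=14 => slot 14
586: h=8 => slot 8
565: h=4 => slot 4
934: h=16 => slot 16
494: h=1, probe 1,2 => slot 2
132: h=13 => slot 13
247: h=9 => slot 9
757: h=9, probe 9,10 => slot 10
Table: [., 171, 494, ., 565, ., ., ., 586, 247, 757, ., ., 132, 762, ., 934]

2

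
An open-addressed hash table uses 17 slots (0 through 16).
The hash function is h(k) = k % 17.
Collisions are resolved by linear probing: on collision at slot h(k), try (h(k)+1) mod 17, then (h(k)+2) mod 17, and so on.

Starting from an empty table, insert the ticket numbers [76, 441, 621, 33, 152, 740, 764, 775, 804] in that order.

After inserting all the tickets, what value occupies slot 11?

775

76 hashes to 8; slot 8 is free → place at 8.
441 hashes to 16; slot 16 is free → place at 16.
621 hashes to 9; slot 9 is free → place at 9.
33 hashes to 16; 16 taken → place at 0.
152 hashes to 16; 16,0 taken → place at 1.
740 hashes to 9; 9 taken → place at 10.
764 hashes to 16; 16,0,1 taken → place at 2.
775 hashes to 10; 10 taken → place at 11.
804 hashes to 5; slot 5 is free → place at 5.
Table: [33, 152, 764, -, -, 804, -, -, 76, 621, 740, 775, -, -, -, -, 441]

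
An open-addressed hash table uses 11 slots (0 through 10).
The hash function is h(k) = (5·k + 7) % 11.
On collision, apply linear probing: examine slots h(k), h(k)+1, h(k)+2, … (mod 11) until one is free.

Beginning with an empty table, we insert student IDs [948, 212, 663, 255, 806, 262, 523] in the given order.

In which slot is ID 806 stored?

948: h=6 -> slot 6
212: h=0 -> slot 0
663: h=0, probe 0,1 -> slot 1
255: h=6, probe 6,7 -> slot 7
806: h=0, probe 0,1,2 -> slot 2
262: h=8 -> slot 8
523: h=4 -> slot 4
Table: [212, 663, 806, -, 523, -, 948, 255, 262, -, -]

2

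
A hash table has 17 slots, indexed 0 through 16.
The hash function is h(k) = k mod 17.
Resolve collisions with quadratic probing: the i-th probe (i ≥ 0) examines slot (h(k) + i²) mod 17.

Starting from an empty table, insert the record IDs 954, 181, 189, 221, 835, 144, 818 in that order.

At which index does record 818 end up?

1

954: h=2 -> slot 2
181: h=11 -> slot 11
189: h=2, probe 2,3 -> slot 3
221: h=0 -> slot 0
835: h=2, probe 2,3,6 -> slot 6
144: h=8 -> slot 8
818: h=2, probe 2,3,6,11,1 -> slot 1
Table: [221, 818, 954, 189, ∅, ∅, 835, ∅, 144, ∅, ∅, 181, ∅, ∅, ∅, ∅, ∅]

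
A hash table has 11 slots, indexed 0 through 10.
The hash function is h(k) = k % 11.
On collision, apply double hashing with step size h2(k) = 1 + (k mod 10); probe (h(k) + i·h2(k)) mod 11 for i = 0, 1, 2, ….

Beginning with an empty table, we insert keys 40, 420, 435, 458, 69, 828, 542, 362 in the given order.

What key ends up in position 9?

40 hashes to 7; slot 7 is free → place at 7.
420 hashes to 2; slot 2 is free → place at 2.
435 hashes to 6; slot 6 is free → place at 6.
458 hashes to 7, h2=9; 7 taken → place at 5.
69 hashes to 3; slot 3 is free → place at 3.
828 hashes to 3, h2=9; 3 taken → place at 1.
542 hashes to 3, h2=3; 3,6 taken → place at 9.
362 hashes to 10; slot 10 is free → place at 10.
Table: [∅, 828, 420, 69, ∅, 458, 435, 40, ∅, 542, 362]

542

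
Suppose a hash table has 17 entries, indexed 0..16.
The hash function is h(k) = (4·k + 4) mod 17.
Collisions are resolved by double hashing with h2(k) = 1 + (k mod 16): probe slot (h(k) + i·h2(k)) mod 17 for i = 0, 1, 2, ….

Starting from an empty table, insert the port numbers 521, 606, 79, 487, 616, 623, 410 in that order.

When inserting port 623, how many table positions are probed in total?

4

521 hashes to 14; slot 14 is free -> place at 14.
606 hashes to 14, h2=15; 14 taken -> place at 12.
79 hashes to 14, h2=16; 14 taken -> place at 13.
487 hashes to 14, h2=8; 14 taken -> place at 5.
616 hashes to 3; slot 3 is free -> place at 3.
623 hashes to 14, h2=16; 14,13,12 taken -> place at 11.
410 hashes to 12, h2=11; 12 taken -> place at 6.
Table: [_, _, _, 616, _, 487, 410, _, _, _, _, 623, 606, 79, 521, _, _]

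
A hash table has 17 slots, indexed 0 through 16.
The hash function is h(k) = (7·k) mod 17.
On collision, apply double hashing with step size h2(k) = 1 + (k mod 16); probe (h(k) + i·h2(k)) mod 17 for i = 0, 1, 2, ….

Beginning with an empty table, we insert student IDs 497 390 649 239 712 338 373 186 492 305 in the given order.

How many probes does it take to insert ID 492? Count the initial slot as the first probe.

Insert 497: h=11, slot 11 empty → index 11.
Insert 390: h=10, slot 10 empty → index 10.
Insert 649: h=4, slot 4 empty → index 4.
Insert 239: h=7, slot 7 empty → index 7.
Insert 712: h=3, slot 3 empty → index 3.
Insert 338: h=3, h2=3, slot 3 occupied → index 6.
Insert 373: h=10, h2=6, slot 10 occupied → index 16.
Insert 186: h=10, h2=11, slots 10,4 occupied → index 15.
Insert 492: h=10, h2=13, slots 10,6 occupied → index 2.
Insert 305: h=10, h2=2, slot 10 occupied → index 12.
Table: [-, -, 492, 712, 649, -, 338, 239, -, -, 390, 497, 305, -, -, 186, 373]

3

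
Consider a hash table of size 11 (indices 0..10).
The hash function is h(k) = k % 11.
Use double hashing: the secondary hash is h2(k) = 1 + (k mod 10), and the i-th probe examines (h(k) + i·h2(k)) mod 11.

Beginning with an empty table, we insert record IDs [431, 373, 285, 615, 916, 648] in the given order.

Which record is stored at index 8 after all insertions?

431: h=2 → slot 2
373: h=10 → slot 10
285: h=10, h2=6, probe 10,5 → slot 5
615: h=10, h2=6, probe 10,5,0 → slot 0
916: h=3 → slot 3
648: h=10, h2=9, probe 10,8 → slot 8
Table: [615, _, 431, 916, _, 285, _, _, 648, _, 373]

648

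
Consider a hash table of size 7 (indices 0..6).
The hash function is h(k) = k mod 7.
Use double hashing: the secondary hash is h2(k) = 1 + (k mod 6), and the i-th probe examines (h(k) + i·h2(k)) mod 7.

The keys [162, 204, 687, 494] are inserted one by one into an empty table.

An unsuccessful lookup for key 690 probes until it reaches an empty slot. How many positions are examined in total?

Insert 162: h=1, slot 1 empty → index 1.
Insert 204: h=1, h2=1, slot 1 occupied → index 2.
Insert 687: h=1, h2=4, slot 1 occupied → index 5.
Insert 494: h=4, slot 4 empty → index 4.
Table: [., 162, 204, ., 494, 687, .]
Lookup 690: h=4, h2=1, probe 4,5,6 → slot 6 empty, not found.

3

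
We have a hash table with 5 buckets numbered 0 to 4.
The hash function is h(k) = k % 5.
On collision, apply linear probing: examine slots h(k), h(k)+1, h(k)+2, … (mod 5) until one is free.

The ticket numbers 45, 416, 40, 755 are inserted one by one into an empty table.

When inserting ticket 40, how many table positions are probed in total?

45: h=0 -> slot 0
416: h=1 -> slot 1
40: h=0, probe 0,1,2 -> slot 2
755: h=0, probe 0,1,2,3 -> slot 3
Table: [45, 416, 40, 755, .]

3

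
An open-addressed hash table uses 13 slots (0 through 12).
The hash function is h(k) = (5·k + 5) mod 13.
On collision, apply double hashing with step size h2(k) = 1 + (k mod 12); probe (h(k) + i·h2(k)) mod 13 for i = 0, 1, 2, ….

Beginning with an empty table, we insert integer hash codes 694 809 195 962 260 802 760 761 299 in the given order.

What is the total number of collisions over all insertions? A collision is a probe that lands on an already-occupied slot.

6

694: h=4 → slot 4
809: h=7 → slot 7
195: h=5 → slot 5
962: h=5, h2=3, probe 5,8 → slot 8
260: h=5, h2=9, probe 5,1 → slot 1
802: h=11 → slot 11
760: h=9 → slot 9
761: h=1, h2=6, probe 1,7,0 → slot 0
299: h=5, h2=12, probe 5,4,3 → slot 3
Table: [761, 260, ., 299, 694, 195, ., 809, 962, 760, ., 802, .]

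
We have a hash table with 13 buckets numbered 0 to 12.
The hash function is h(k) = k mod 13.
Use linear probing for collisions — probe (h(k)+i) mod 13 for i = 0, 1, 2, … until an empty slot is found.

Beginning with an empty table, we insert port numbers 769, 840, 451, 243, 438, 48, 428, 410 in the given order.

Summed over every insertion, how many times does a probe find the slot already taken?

7

769: h=2 -> slot 2
840: h=8 -> slot 8
451: h=9 -> slot 9
243: h=9, probe 9,10 -> slot 10
438: h=9, probe 9,10,11 -> slot 11
48: h=9, probe 9,10,11,12 -> slot 12
428: h=12, probe 12,0 -> slot 0
410: h=7 -> slot 7
Table: [428, ∅, 769, ∅, ∅, ∅, ∅, 410, 840, 451, 243, 438, 48]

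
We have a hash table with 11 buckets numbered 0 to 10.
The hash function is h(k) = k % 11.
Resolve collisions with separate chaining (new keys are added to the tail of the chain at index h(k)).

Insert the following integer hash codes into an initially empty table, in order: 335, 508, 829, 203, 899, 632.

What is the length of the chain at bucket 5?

335 -> bucket 5
508 -> bucket 2
829 -> bucket 4
203 -> bucket 5 (collision)
899 -> bucket 8
632 -> bucket 5 (collision)
Final buckets:
0: ∅
1: ∅
2: 508
3: ∅
4: 829
5: 335 -> 203 -> 632
6: ∅
7: ∅
8: 899
9: ∅
10: ∅

3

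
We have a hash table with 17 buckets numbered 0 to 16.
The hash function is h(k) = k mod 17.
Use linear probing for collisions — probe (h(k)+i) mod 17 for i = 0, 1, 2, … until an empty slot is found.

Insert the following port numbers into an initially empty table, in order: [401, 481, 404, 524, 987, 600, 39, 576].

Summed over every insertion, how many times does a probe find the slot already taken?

3

Insert 401: h=10, slot 10 empty → index 10.
Insert 481: h=5, slot 5 empty → index 5.
Insert 404: h=13, slot 13 empty → index 13.
Insert 524: h=14, slot 14 empty → index 14.
Insert 987: h=1, slot 1 empty → index 1.
Insert 600: h=5, slot 5 occupied → index 6.
Insert 39: h=5, slots 5,6 occupied → index 7.
Insert 576: h=15, slot 15 empty → index 15.
Table: [∅, 987, ∅, ∅, ∅, 481, 600, 39, ∅, ∅, 401, ∅, ∅, 404, 524, 576, ∅]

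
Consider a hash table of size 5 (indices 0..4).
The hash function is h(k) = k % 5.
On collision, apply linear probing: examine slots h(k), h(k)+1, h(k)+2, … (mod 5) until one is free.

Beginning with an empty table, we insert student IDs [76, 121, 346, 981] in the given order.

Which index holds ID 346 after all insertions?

3

76 hashes to 1; slot 1 is free → place at 1.
121 hashes to 1; 1 taken → place at 2.
346 hashes to 1; 1,2 taken → place at 3.
981 hashes to 1; 1,2,3 taken → place at 4.
Table: [., 76, 121, 346, 981]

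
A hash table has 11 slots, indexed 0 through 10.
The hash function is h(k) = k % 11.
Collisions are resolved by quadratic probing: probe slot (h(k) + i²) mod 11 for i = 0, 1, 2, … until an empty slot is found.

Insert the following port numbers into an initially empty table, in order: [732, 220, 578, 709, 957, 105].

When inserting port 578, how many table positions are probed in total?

2

732 hashes to 6; slot 6 is free → place at 6.
220 hashes to 0; slot 0 is free → place at 0.
578 hashes to 6; 6 taken → place at 7.
709 hashes to 5; slot 5 is free → place at 5.
957 hashes to 0; 0 taken → place at 1.
105 hashes to 6; 6,7 taken → place at 10.
Table: [220, 957, -, -, -, 709, 732, 578, -, -, 105]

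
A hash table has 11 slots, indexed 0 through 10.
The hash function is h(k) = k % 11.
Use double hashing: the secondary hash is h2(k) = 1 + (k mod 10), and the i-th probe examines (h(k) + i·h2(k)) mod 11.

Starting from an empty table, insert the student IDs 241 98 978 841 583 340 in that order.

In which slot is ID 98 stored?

8

241 hashes to 10; slot 10 is free => place at 10.
98 hashes to 10, h2=9; 10 taken => place at 8.
978 hashes to 10, h2=9; 10,8 taken => place at 6.
841 hashes to 5; slot 5 is free => place at 5.
583 hashes to 0; slot 0 is free => place at 0.
340 hashes to 10, h2=1; 10,0 taken => place at 1.
Table: [583, 340, -, -, -, 841, 978, -, 98, -, 241]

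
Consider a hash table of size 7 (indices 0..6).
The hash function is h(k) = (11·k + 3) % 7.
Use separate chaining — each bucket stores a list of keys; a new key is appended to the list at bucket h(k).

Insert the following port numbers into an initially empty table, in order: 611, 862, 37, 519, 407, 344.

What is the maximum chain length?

4

Insert 611: h=4, bucket 4 empty → new chain.
Insert 862: h=0, bucket 0 empty → new chain.
Insert 37: h=4, bucket 4 nonempty → append to chain.
Insert 519: h=0, bucket 0 nonempty → append to chain.
Insert 407: h=0, bucket 0 nonempty → append to chain.
Insert 344: h=0, bucket 0 nonempty → append to chain.
Final buckets:
0: 862 -> 519 -> 407 -> 344
1: _
2: _
3: _
4: 611 -> 37
5: _
6: _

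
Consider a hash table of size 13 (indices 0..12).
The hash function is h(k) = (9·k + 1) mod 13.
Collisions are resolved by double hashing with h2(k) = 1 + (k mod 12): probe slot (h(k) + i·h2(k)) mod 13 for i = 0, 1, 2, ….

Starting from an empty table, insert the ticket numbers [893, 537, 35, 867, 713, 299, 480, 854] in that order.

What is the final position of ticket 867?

893: h=4 → slot 4
537: h=11 → slot 11
35: h=4, h2=12, probe 4,3 → slot 3
867: h=4, h2=4, probe 4,8 → slot 8
713: h=9 → slot 9
299: h=1 → slot 1
480: h=5 → slot 5
854: h=4, h2=3, probe 4,7 → slot 7
Table: [—, 299, —, 35, 893, 480, —, 854, 867, 713, —, 537, —]

8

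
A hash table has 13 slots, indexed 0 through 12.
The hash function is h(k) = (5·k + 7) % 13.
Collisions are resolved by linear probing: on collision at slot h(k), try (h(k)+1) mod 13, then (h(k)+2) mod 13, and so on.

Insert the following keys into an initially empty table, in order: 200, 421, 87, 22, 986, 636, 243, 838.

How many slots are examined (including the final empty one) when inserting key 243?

4

200 hashes to 6; slot 6 is free → place at 6.
421 hashes to 6; 6 taken → place at 7.
87 hashes to 0; slot 0 is free → place at 0.
22 hashes to 0; 0 taken → place at 1.
986 hashes to 10; slot 10 is free → place at 10.
636 hashes to 2; slot 2 is free → place at 2.
243 hashes to 0; 0,1,2 taken → place at 3.
838 hashes to 11; slot 11 is free → place at 11.
Table: [87, 22, 636, 243, —, —, 200, 421, —, —, 986, 838, —]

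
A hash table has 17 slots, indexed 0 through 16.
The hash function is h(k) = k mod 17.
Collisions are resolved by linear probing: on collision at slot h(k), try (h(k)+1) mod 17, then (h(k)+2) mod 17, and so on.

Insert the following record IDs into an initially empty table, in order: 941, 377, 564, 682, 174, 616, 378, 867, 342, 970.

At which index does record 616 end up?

7

Insert 941: h=6, slot 6 empty → index 6.
Insert 377: h=3, slot 3 empty → index 3.
Insert 564: h=3, slot 3 occupied → index 4.
Insert 682: h=2, slot 2 empty → index 2.
Insert 174: h=4, slot 4 occupied → index 5.
Insert 616: h=4, slots 4,5,6 occupied → index 7.
Insert 378: h=4, slots 4,5,6,7 occupied → index 8.
Insert 867: h=0, slot 0 empty → index 0.
Insert 342: h=2, slots 2,3,4,5,6,7,8 occupied → index 9.
Insert 970: h=1, slot 1 empty → index 1.
Table: [867, 970, 682, 377, 564, 174, 941, 616, 378, 342, _, _, _, _, _, _, _]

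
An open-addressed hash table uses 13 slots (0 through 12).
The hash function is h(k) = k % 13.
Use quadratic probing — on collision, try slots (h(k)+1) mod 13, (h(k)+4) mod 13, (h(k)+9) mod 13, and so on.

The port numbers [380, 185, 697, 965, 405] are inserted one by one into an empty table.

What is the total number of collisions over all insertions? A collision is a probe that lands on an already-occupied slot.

380: h=3 -> slot 3
185: h=3, probe 3,4 -> slot 4
697: h=8 -> slot 8
965: h=3, probe 3,4,7 -> slot 7
405: h=2 -> slot 2
Table: [-, -, 405, 380, 185, -, -, 965, 697, -, -, -, -]

3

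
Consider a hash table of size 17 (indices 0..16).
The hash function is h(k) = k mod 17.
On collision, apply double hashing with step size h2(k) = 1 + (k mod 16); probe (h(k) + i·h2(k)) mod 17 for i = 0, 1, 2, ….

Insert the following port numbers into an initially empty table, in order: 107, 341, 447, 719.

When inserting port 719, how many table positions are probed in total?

3

Insert 107: h=5, slot 5 empty → index 5.
Insert 341: h=1, slot 1 empty → index 1.
Insert 447: h=5, h2=16, slot 5 occupied → index 4.
Insert 719: h=5, h2=16, slots 5,4 occupied → index 3.
Table: [., 341, ., 719, 447, 107, ., ., ., ., ., ., ., ., ., ., .]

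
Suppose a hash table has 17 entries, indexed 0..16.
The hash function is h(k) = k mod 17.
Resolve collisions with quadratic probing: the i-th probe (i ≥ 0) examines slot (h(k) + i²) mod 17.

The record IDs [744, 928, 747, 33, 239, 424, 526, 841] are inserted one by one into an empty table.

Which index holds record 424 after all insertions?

3

744: h=13 => slot 13
928: h=10 => slot 10
747: h=16 => slot 16
33: h=16, probe 16,0 => slot 0
239: h=1 => slot 1
424: h=16, probe 16,0,3 => slot 3
526: h=16, probe 16,0,3,8 => slot 8
841: h=8, probe 8,9 => slot 9
Table: [33, 239, -, 424, -, -, -, -, 526, 841, 928, -, -, 744, -, -, 747]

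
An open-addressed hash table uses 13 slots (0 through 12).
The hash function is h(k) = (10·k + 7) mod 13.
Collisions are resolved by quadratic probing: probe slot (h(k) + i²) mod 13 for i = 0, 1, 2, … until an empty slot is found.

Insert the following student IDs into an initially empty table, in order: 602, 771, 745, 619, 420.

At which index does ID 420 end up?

4

602: h=8 -> slot 8
771: h=8, probe 8,9 -> slot 9
745: h=8, probe 8,9,12 -> slot 12
619: h=9, probe 9,10 -> slot 10
420: h=8, probe 8,9,12,4 -> slot 4
Table: [∅, ∅, ∅, ∅, 420, ∅, ∅, ∅, 602, 771, 619, ∅, 745]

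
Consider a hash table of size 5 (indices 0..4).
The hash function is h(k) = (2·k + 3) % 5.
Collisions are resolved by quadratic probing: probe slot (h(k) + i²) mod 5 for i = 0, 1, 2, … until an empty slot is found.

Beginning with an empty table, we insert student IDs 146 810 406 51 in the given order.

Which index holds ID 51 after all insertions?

146: h=0 => slot 0
810: h=3 => slot 3
406: h=0, probe 0,1 => slot 1
51: h=0, probe 0,1,4 => slot 4
Table: [146, 406, ∅, 810, 51]

4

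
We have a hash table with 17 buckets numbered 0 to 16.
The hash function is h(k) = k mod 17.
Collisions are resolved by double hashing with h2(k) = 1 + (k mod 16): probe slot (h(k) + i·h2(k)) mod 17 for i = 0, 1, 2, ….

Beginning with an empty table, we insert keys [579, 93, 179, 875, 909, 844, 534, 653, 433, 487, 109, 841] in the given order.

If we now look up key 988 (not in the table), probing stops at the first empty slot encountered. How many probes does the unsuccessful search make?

579: h=1 => slot 1
93: h=8 => slot 8
179: h=9 => slot 9
875: h=8, h2=12, probe 8,3 => slot 3
909: h=8, h2=14, probe 8,5 => slot 5
844: h=11 => slot 11
534: h=7 => slot 7
653: h=7, h2=14, probe 7,4 => slot 4
433: h=8, h2=2, probe 8,10 => slot 10
487: h=11, h2=8, probe 11,2 => slot 2
109: h=7, h2=14, probe 7,4,1,15 => slot 15
841: h=8, h2=10, probe 8,1,11,4,14 => slot 14
Table: [—, 579, 487, 875, 653, 909, —, 534, 93, 179, 433, 844, —, —, 841, 109, —]
Lookup 988: h=2, h2=13, probe 2,15,11,7,3,16 → slot 16 empty, not found.

6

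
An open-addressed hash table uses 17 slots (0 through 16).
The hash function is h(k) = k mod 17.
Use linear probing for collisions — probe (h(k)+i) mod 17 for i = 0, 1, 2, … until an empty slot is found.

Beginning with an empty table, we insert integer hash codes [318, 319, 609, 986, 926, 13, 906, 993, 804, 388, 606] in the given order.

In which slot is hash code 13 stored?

318: h=12 => slot 12
319: h=13 => slot 13
609: h=14 => slot 14
986: h=0 => slot 0
926: h=8 => slot 8
13: h=13, probe 13,14,15 => slot 15
906: h=5 => slot 5
993: h=7 => slot 7
804: h=5, probe 5,6 => slot 6
388: h=14, probe 14,15,16 => slot 16
606: h=11 => slot 11
Table: [986, -, -, -, -, 906, 804, 993, 926, -, -, 606, 318, 319, 609, 13, 388]

15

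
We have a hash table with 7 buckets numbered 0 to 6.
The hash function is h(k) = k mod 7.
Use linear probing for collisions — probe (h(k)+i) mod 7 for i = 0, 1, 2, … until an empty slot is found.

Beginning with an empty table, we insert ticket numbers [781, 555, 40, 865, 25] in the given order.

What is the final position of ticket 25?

0

Insert 781: h=4, slot 4 empty -> index 4.
Insert 555: h=2, slot 2 empty -> index 2.
Insert 40: h=5, slot 5 empty -> index 5.
Insert 865: h=4, slots 4,5 occupied -> index 6.
Insert 25: h=4, slots 4,5,6 occupied -> index 0.
Table: [25, _, 555, _, 781, 40, 865]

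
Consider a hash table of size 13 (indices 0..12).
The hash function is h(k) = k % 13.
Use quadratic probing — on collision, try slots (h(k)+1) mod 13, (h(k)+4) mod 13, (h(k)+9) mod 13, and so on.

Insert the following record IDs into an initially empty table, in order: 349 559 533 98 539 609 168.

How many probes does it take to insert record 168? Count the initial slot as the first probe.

3

349 hashes to 11; slot 11 is free -> place at 11.
559 hashes to 0; slot 0 is free -> place at 0.
533 hashes to 0; 0 taken -> place at 1.
98 hashes to 7; slot 7 is free -> place at 7.
539 hashes to 6; slot 6 is free -> place at 6.
609 hashes to 11; 11 taken -> place at 12.
168 hashes to 12; 12,0 taken -> place at 3.
Table: [559, 533, ∅, 168, ∅, ∅, 539, 98, ∅, ∅, ∅, 349, 609]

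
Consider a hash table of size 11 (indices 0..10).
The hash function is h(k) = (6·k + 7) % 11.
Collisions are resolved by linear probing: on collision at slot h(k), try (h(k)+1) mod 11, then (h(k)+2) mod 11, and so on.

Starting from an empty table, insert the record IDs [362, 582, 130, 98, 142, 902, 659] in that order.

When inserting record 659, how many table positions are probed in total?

Insert 362: h=1, slot 1 empty → index 1.
Insert 582: h=1, slot 1 occupied → index 2.
Insert 130: h=6, slot 6 empty → index 6.
Insert 98: h=1, slots 1,2 occupied → index 3.
Insert 142: h=1, slots 1,2,3 occupied → index 4.
Insert 902: h=7, slot 7 empty → index 7.
Insert 659: h=1, slots 1,2,3,4 occupied → index 5.
Table: [∅, 362, 582, 98, 142, 659, 130, 902, ∅, ∅, ∅]

5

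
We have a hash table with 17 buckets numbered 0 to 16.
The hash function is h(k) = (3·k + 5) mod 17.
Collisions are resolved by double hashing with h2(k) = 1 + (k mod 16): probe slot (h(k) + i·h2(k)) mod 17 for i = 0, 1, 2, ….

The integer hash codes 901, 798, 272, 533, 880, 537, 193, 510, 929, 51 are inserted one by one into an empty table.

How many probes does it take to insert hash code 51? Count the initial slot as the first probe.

901 hashes to 5; slot 5 is free => place at 5.
798 hashes to 2; slot 2 is free => place at 2.
272 hashes to 5, h2=1; 5 taken => place at 6.
533 hashes to 6, h2=6; 6 taken => place at 12.
880 hashes to 10; slot 10 is free => place at 10.
537 hashes to 1; slot 1 is free => place at 1.
193 hashes to 6, h2=2; 6 taken => place at 8.
510 hashes to 5, h2=15; 5 taken => place at 3.
929 hashes to 4; slot 4 is free => place at 4.
51 hashes to 5, h2=4; 5 taken => place at 9.
Table: [-, 537, 798, 510, 929, 901, 272, -, 193, 51, 880, -, 533, -, -, -, -]

2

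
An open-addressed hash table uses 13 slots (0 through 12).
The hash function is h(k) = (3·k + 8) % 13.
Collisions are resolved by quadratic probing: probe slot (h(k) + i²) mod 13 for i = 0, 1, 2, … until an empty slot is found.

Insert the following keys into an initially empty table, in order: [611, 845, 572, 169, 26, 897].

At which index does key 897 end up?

Insert 611: h=8, slot 8 empty => index 8.
Insert 845: h=8, slot 8 occupied => index 9.
Insert 572: h=8, slots 8,9 occupied => index 12.
Insert 169: h=8, slots 8,9,12 occupied => index 4.
Insert 26: h=8, slots 8,9,12,4 occupied => index 11.
Insert 897: h=8, slots 8,9,12,4,11 occupied => index 7.
Table: [—, —, —, —, 169, —, —, 897, 611, 845, —, 26, 572]

7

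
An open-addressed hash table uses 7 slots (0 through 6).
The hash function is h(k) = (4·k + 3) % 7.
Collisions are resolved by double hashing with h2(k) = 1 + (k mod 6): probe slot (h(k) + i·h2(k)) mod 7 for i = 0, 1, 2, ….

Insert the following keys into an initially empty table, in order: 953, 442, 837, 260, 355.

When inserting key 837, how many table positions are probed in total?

953 hashes to 0; slot 0 is free → place at 0.
442 hashes to 0, h2=5; 0 taken → place at 5.
837 hashes to 5, h2=4; 5 taken → place at 2.
260 hashes to 0, h2=3; 0 taken → place at 3.
355 hashes to 2, h2=2; 2 taken → place at 4.
Table: [953, ∅, 837, 260, 355, 442, ∅]

2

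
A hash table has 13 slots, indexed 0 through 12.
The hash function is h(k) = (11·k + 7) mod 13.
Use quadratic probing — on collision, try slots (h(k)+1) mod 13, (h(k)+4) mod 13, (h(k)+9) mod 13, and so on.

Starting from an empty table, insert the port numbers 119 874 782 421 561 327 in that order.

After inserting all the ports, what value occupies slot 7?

119 hashes to 3; slot 3 is free -> place at 3.
874 hashes to 1; slot 1 is free -> place at 1.
782 hashes to 3; 3 taken -> place at 4.
421 hashes to 10; slot 10 is free -> place at 10.
561 hashes to 3; 3,4 taken -> place at 7.
327 hashes to 3; 3,4,7 taken -> place at 12.
Table: [∅, 874, ∅, 119, 782, ∅, ∅, 561, ∅, ∅, 421, ∅, 327]

561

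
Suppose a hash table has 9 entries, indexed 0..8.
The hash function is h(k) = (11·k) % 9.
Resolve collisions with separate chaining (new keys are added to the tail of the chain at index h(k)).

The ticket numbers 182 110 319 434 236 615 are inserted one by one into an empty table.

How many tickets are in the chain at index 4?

Insert 182: h=4, bucket 4 empty -> new chain.
Insert 110: h=4, bucket 4 nonempty -> append to chain.
Insert 319: h=8, bucket 8 empty -> new chain.
Insert 434: h=4, bucket 4 nonempty -> append to chain.
Insert 236: h=4, bucket 4 nonempty -> append to chain.
Insert 615: h=6, bucket 6 empty -> new chain.
Final buckets:
0: .
1: .
2: .
3: .
4: 182 -> 110 -> 434 -> 236
5: .
6: 615
7: .
8: 319

4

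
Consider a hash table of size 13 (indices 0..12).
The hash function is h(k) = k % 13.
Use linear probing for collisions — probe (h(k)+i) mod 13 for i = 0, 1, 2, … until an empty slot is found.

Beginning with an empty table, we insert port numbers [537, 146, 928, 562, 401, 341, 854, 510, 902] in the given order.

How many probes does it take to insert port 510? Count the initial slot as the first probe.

Insert 537: h=4, slot 4 empty → index 4.
Insert 146: h=3, slot 3 empty → index 3.
Insert 928: h=5, slot 5 empty → index 5.
Insert 562: h=3, slots 3,4,5 occupied → index 6.
Insert 401: h=11, slot 11 empty → index 11.
Insert 341: h=3, slots 3,4,5,6 occupied → index 7.
Insert 854: h=9, slot 9 empty → index 9.
Insert 510: h=3, slots 3,4,5,6,7 occupied → index 8.
Insert 902: h=5, slots 5,6,7,8,9 occupied → index 10.
Table: [-, -, -, 146, 537, 928, 562, 341, 510, 854, 902, 401, -]

6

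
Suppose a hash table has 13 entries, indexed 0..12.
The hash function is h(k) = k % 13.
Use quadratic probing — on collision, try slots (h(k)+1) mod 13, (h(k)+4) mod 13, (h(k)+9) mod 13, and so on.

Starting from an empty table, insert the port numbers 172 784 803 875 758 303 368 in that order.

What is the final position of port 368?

172 hashes to 3; slot 3 is free -> place at 3.
784 hashes to 4; slot 4 is free -> place at 4.
803 hashes to 10; slot 10 is free -> place at 10.
875 hashes to 4; 4 taken -> place at 5.
758 hashes to 4; 4,5 taken -> place at 8.
303 hashes to 4; 4,5,8 taken -> place at 0.
368 hashes to 4; 4,5,8,0 taken -> place at 7.
Table: [303, -, -, 172, 784, 875, -, 368, 758, -, 803, -, -]

7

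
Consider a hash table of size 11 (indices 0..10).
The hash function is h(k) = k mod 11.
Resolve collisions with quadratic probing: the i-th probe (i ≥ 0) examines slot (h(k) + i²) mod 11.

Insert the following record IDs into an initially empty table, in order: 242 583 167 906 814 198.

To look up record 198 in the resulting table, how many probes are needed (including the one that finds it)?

5

242: h=0 → slot 0
583: h=0, probe 0,1 → slot 1
167: h=2 → slot 2
906: h=4 → slot 4
814: h=0, probe 0,1,4,9 → slot 9
198: h=0, probe 0,1,4,9,5 → slot 5
Table: [242, 583, 167, -, 906, 198, -, -, -, 814, -]
Lookup 198: h=0, probe 0,1,4,9,5 → found at 5.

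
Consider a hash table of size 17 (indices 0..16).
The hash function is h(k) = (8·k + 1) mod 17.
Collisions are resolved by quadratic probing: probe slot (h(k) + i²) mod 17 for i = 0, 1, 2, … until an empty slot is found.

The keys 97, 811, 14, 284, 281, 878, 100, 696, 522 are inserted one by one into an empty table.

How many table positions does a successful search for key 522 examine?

6

97 hashes to 12; slot 12 is free => place at 12.
811 hashes to 12; 12 taken => place at 13.
14 hashes to 11; slot 11 is free => place at 11.
284 hashes to 12; 12,13 taken => place at 16.
281 hashes to 5; slot 5 is free => place at 5.
878 hashes to 4; slot 4 is free => place at 4.
100 hashes to 2; slot 2 is free => place at 2.
696 hashes to 10; slot 10 is free => place at 10.
522 hashes to 12; 12,13,16,4,11 taken => place at 3.
Table: [∅, ∅, 100, 522, 878, 281, ∅, ∅, ∅, ∅, 696, 14, 97, 811, ∅, ∅, 284]
Lookup 522: h=12, probe 12,13,16,4,11,3 → found at 3.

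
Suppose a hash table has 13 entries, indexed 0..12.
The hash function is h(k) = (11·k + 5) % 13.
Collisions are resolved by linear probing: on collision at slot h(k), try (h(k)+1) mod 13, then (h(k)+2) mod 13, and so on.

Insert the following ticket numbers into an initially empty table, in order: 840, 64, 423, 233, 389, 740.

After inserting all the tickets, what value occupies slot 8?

233

Insert 840: h=2, slot 2 empty → index 2.
Insert 64: h=7, slot 7 empty → index 7.
Insert 423: h=4, slot 4 empty → index 4.
Insert 233: h=7, slot 7 occupied → index 8.
Insert 389: h=7, slots 7,8 occupied → index 9.
Insert 740: h=7, slots 7,8,9 occupied → index 10.
Table: [-, -, 840, -, 423, -, -, 64, 233, 389, 740, -, -]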